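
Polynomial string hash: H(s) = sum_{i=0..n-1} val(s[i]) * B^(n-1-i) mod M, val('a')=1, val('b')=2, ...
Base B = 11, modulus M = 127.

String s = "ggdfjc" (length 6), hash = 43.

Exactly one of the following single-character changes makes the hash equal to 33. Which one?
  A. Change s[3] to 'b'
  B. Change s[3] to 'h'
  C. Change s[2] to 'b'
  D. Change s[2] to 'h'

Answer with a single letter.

Answer: D

Derivation:
Option A: s[3]='f'->'b', delta=(2-6)*11^2 mod 127 = 24, hash=43+24 mod 127 = 67
Option B: s[3]='f'->'h', delta=(8-6)*11^2 mod 127 = 115, hash=43+115 mod 127 = 31
Option C: s[2]='d'->'b', delta=(2-4)*11^3 mod 127 = 5, hash=43+5 mod 127 = 48
Option D: s[2]='d'->'h', delta=(8-4)*11^3 mod 127 = 117, hash=43+117 mod 127 = 33 <-- target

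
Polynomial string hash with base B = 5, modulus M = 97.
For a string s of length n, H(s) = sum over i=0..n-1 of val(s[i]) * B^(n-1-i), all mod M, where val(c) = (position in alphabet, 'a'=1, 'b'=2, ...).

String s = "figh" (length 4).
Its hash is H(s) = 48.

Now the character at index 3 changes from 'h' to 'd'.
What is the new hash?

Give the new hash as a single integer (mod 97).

val('h') = 8, val('d') = 4
Position k = 3, exponent = n-1-k = 0
B^0 mod M = 5^0 mod 97 = 1
Delta = (4 - 8) * 1 mod 97 = 93
New hash = (48 + 93) mod 97 = 44

Answer: 44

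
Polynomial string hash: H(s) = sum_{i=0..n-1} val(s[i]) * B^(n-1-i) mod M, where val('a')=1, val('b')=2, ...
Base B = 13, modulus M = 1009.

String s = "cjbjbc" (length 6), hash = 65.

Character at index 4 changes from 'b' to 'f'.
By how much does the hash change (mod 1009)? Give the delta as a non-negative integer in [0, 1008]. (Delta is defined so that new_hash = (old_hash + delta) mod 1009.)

Delta formula: (val(new) - val(old)) * B^(n-1-k) mod M
  val('f') - val('b') = 6 - 2 = 4
  B^(n-1-k) = 13^1 mod 1009 = 13
  Delta = 4 * 13 mod 1009 = 52

Answer: 52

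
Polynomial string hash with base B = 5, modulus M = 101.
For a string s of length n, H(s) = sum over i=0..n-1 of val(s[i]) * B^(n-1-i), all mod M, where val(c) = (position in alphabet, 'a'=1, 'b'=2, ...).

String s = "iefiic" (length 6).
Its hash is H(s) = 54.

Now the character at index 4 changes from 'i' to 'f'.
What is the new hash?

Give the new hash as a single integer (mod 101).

val('i') = 9, val('f') = 6
Position k = 4, exponent = n-1-k = 1
B^1 mod M = 5^1 mod 101 = 5
Delta = (6 - 9) * 5 mod 101 = 86
New hash = (54 + 86) mod 101 = 39

Answer: 39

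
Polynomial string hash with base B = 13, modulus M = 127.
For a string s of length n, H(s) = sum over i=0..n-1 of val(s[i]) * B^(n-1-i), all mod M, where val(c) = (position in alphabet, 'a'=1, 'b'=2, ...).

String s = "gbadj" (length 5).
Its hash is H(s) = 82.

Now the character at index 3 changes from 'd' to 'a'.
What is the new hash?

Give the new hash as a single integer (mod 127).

val('d') = 4, val('a') = 1
Position k = 3, exponent = n-1-k = 1
B^1 mod M = 13^1 mod 127 = 13
Delta = (1 - 4) * 13 mod 127 = 88
New hash = (82 + 88) mod 127 = 43

Answer: 43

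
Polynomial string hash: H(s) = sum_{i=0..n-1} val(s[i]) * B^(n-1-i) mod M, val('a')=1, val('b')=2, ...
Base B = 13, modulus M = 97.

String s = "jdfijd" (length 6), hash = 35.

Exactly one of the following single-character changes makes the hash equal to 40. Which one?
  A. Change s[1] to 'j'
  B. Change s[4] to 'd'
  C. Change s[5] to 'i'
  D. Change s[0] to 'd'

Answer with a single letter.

Answer: C

Derivation:
Option A: s[1]='d'->'j', delta=(10-4)*13^4 mod 97 = 64, hash=35+64 mod 97 = 2
Option B: s[4]='j'->'d', delta=(4-10)*13^1 mod 97 = 19, hash=35+19 mod 97 = 54
Option C: s[5]='d'->'i', delta=(9-4)*13^0 mod 97 = 5, hash=35+5 mod 97 = 40 <-- target
Option D: s[0]='j'->'d', delta=(4-10)*13^5 mod 97 = 41, hash=35+41 mod 97 = 76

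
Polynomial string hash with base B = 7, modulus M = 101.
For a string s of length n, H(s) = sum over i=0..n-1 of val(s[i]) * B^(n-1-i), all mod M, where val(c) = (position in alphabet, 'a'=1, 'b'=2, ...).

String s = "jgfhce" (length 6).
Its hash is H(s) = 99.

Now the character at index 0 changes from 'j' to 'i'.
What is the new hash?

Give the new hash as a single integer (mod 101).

val('j') = 10, val('i') = 9
Position k = 0, exponent = n-1-k = 5
B^5 mod M = 7^5 mod 101 = 41
Delta = (9 - 10) * 41 mod 101 = 60
New hash = (99 + 60) mod 101 = 58

Answer: 58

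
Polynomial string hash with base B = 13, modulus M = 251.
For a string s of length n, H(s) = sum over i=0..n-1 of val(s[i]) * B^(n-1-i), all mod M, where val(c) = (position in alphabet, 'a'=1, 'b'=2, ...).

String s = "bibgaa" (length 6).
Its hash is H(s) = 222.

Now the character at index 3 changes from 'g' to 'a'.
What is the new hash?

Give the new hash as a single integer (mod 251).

val('g') = 7, val('a') = 1
Position k = 3, exponent = n-1-k = 2
B^2 mod M = 13^2 mod 251 = 169
Delta = (1 - 7) * 169 mod 251 = 241
New hash = (222 + 241) mod 251 = 212

Answer: 212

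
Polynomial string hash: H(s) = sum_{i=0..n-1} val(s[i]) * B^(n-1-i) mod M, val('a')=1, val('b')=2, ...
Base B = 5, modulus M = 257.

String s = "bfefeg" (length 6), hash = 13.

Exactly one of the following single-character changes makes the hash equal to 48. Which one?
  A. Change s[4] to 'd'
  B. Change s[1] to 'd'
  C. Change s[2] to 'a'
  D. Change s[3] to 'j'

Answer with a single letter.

Answer: B

Derivation:
Option A: s[4]='e'->'d', delta=(4-5)*5^1 mod 257 = 252, hash=13+252 mod 257 = 8
Option B: s[1]='f'->'d', delta=(4-6)*5^4 mod 257 = 35, hash=13+35 mod 257 = 48 <-- target
Option C: s[2]='e'->'a', delta=(1-5)*5^3 mod 257 = 14, hash=13+14 mod 257 = 27
Option D: s[3]='f'->'j', delta=(10-6)*5^2 mod 257 = 100, hash=13+100 mod 257 = 113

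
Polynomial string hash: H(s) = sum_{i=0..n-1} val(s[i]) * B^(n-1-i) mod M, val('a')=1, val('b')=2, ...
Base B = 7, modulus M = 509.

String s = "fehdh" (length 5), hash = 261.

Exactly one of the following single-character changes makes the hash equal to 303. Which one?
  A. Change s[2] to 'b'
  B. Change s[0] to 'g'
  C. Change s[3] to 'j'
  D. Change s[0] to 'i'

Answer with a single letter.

Answer: C

Derivation:
Option A: s[2]='h'->'b', delta=(2-8)*7^2 mod 509 = 215, hash=261+215 mod 509 = 476
Option B: s[0]='f'->'g', delta=(7-6)*7^4 mod 509 = 365, hash=261+365 mod 509 = 117
Option C: s[3]='d'->'j', delta=(10-4)*7^1 mod 509 = 42, hash=261+42 mod 509 = 303 <-- target
Option D: s[0]='f'->'i', delta=(9-6)*7^4 mod 509 = 77, hash=261+77 mod 509 = 338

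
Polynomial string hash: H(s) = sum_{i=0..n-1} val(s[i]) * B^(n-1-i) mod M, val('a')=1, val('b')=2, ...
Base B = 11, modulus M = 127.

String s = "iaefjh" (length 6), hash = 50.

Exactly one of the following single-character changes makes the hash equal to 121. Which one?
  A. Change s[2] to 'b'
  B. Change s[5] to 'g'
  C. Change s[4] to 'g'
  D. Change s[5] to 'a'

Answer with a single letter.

Option A: s[2]='e'->'b', delta=(2-5)*11^3 mod 127 = 71, hash=50+71 mod 127 = 121 <-- target
Option B: s[5]='h'->'g', delta=(7-8)*11^0 mod 127 = 126, hash=50+126 mod 127 = 49
Option C: s[4]='j'->'g', delta=(7-10)*11^1 mod 127 = 94, hash=50+94 mod 127 = 17
Option D: s[5]='h'->'a', delta=(1-8)*11^0 mod 127 = 120, hash=50+120 mod 127 = 43

Answer: A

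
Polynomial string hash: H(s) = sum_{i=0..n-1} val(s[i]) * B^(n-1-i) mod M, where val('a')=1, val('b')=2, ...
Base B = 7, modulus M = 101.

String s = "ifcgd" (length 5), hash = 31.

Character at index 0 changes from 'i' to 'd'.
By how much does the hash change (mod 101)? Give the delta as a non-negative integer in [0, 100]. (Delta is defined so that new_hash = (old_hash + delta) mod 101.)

Delta formula: (val(new) - val(old)) * B^(n-1-k) mod M
  val('d') - val('i') = 4 - 9 = -5
  B^(n-1-k) = 7^4 mod 101 = 78
  Delta = -5 * 78 mod 101 = 14

Answer: 14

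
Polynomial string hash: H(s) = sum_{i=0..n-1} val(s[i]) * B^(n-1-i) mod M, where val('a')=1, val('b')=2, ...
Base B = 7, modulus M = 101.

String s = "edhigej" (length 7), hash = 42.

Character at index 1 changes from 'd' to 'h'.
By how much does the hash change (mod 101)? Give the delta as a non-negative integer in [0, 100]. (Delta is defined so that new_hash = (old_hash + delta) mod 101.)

Delta formula: (val(new) - val(old)) * B^(n-1-k) mod M
  val('h') - val('d') = 8 - 4 = 4
  B^(n-1-k) = 7^5 mod 101 = 41
  Delta = 4 * 41 mod 101 = 63

Answer: 63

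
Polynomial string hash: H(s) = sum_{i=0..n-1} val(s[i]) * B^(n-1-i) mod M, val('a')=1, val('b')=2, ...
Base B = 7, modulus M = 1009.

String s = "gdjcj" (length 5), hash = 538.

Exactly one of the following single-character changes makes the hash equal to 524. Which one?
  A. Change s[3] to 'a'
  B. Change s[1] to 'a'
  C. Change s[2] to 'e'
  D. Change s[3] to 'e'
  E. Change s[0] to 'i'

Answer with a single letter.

Option A: s[3]='c'->'a', delta=(1-3)*7^1 mod 1009 = 995, hash=538+995 mod 1009 = 524 <-- target
Option B: s[1]='d'->'a', delta=(1-4)*7^3 mod 1009 = 989, hash=538+989 mod 1009 = 518
Option C: s[2]='j'->'e', delta=(5-10)*7^2 mod 1009 = 764, hash=538+764 mod 1009 = 293
Option D: s[3]='c'->'e', delta=(5-3)*7^1 mod 1009 = 14, hash=538+14 mod 1009 = 552
Option E: s[0]='g'->'i', delta=(9-7)*7^4 mod 1009 = 766, hash=538+766 mod 1009 = 295

Answer: A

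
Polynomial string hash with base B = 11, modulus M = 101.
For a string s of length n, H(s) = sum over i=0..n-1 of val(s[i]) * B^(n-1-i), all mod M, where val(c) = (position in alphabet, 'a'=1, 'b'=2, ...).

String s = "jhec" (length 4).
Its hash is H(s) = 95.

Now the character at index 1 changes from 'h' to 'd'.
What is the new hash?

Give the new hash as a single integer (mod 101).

val('h') = 8, val('d') = 4
Position k = 1, exponent = n-1-k = 2
B^2 mod M = 11^2 mod 101 = 20
Delta = (4 - 8) * 20 mod 101 = 21
New hash = (95 + 21) mod 101 = 15

Answer: 15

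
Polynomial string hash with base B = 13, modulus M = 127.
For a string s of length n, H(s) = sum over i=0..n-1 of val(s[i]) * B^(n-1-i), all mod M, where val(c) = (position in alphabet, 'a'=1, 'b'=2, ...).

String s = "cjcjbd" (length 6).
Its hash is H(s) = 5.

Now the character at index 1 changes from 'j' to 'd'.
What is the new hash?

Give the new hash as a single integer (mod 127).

Answer: 89

Derivation:
val('j') = 10, val('d') = 4
Position k = 1, exponent = n-1-k = 4
B^4 mod M = 13^4 mod 127 = 113
Delta = (4 - 10) * 113 mod 127 = 84
New hash = (5 + 84) mod 127 = 89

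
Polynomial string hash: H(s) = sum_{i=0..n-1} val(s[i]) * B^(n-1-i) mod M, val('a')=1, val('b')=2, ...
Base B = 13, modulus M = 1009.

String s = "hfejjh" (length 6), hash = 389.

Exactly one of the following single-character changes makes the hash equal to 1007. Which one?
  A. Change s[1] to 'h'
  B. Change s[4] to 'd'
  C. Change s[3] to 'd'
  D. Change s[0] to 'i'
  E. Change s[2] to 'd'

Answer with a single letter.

Option A: s[1]='f'->'h', delta=(8-6)*13^4 mod 1009 = 618, hash=389+618 mod 1009 = 1007 <-- target
Option B: s[4]='j'->'d', delta=(4-10)*13^1 mod 1009 = 931, hash=389+931 mod 1009 = 311
Option C: s[3]='j'->'d', delta=(4-10)*13^2 mod 1009 = 1004, hash=389+1004 mod 1009 = 384
Option D: s[0]='h'->'i', delta=(9-8)*13^5 mod 1009 = 990, hash=389+990 mod 1009 = 370
Option E: s[2]='e'->'d', delta=(4-5)*13^3 mod 1009 = 830, hash=389+830 mod 1009 = 210

Answer: A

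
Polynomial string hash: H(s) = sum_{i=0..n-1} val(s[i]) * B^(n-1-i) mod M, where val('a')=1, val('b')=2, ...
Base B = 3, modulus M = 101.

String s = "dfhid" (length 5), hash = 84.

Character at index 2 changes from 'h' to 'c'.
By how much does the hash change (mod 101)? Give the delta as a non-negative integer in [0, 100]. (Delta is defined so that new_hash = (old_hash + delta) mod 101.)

Delta formula: (val(new) - val(old)) * B^(n-1-k) mod M
  val('c') - val('h') = 3 - 8 = -5
  B^(n-1-k) = 3^2 mod 101 = 9
  Delta = -5 * 9 mod 101 = 56

Answer: 56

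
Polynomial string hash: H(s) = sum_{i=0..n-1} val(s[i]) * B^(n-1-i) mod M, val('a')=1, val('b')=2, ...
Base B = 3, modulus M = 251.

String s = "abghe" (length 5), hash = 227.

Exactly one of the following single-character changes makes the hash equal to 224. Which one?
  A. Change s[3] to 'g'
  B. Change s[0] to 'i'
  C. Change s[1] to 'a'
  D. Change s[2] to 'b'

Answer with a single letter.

Answer: A

Derivation:
Option A: s[3]='h'->'g', delta=(7-8)*3^1 mod 251 = 248, hash=227+248 mod 251 = 224 <-- target
Option B: s[0]='a'->'i', delta=(9-1)*3^4 mod 251 = 146, hash=227+146 mod 251 = 122
Option C: s[1]='b'->'a', delta=(1-2)*3^3 mod 251 = 224, hash=227+224 mod 251 = 200
Option D: s[2]='g'->'b', delta=(2-7)*3^2 mod 251 = 206, hash=227+206 mod 251 = 182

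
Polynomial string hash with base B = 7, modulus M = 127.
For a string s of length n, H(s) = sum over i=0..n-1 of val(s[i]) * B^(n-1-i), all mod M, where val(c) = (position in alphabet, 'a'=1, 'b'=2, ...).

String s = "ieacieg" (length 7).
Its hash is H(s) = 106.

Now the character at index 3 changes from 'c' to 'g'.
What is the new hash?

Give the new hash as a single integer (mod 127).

val('c') = 3, val('g') = 7
Position k = 3, exponent = n-1-k = 3
B^3 mod M = 7^3 mod 127 = 89
Delta = (7 - 3) * 89 mod 127 = 102
New hash = (106 + 102) mod 127 = 81

Answer: 81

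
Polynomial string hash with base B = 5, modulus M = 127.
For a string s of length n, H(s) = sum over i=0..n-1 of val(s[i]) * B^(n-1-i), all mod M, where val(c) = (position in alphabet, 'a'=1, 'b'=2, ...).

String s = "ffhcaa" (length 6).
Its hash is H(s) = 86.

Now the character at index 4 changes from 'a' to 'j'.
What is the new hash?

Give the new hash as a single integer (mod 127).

Answer: 4

Derivation:
val('a') = 1, val('j') = 10
Position k = 4, exponent = n-1-k = 1
B^1 mod M = 5^1 mod 127 = 5
Delta = (10 - 1) * 5 mod 127 = 45
New hash = (86 + 45) mod 127 = 4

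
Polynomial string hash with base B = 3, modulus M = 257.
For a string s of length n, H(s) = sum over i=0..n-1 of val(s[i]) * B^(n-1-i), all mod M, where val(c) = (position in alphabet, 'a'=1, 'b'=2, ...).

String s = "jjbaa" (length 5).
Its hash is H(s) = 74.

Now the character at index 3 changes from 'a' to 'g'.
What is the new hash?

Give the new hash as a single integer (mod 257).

Answer: 92

Derivation:
val('a') = 1, val('g') = 7
Position k = 3, exponent = n-1-k = 1
B^1 mod M = 3^1 mod 257 = 3
Delta = (7 - 1) * 3 mod 257 = 18
New hash = (74 + 18) mod 257 = 92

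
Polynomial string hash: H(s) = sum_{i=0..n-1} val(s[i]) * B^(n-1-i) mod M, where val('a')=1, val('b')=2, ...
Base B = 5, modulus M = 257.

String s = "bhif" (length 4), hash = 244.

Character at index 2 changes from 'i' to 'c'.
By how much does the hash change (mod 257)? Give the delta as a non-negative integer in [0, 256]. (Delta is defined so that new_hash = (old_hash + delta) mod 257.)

Answer: 227

Derivation:
Delta formula: (val(new) - val(old)) * B^(n-1-k) mod M
  val('c') - val('i') = 3 - 9 = -6
  B^(n-1-k) = 5^1 mod 257 = 5
  Delta = -6 * 5 mod 257 = 227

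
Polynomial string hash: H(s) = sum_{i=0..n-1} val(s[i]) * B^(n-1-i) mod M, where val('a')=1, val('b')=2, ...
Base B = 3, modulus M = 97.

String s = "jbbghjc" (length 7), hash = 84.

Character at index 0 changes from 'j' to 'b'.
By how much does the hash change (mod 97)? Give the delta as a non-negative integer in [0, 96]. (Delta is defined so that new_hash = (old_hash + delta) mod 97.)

Answer: 85

Derivation:
Delta formula: (val(new) - val(old)) * B^(n-1-k) mod M
  val('b') - val('j') = 2 - 10 = -8
  B^(n-1-k) = 3^6 mod 97 = 50
  Delta = -8 * 50 mod 97 = 85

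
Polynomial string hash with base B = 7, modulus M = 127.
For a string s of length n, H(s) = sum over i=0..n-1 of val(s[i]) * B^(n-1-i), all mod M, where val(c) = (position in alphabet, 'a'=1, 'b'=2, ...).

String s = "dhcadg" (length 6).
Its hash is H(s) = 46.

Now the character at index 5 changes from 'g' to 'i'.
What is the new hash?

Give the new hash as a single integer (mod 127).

Answer: 48

Derivation:
val('g') = 7, val('i') = 9
Position k = 5, exponent = n-1-k = 0
B^0 mod M = 7^0 mod 127 = 1
Delta = (9 - 7) * 1 mod 127 = 2
New hash = (46 + 2) mod 127 = 48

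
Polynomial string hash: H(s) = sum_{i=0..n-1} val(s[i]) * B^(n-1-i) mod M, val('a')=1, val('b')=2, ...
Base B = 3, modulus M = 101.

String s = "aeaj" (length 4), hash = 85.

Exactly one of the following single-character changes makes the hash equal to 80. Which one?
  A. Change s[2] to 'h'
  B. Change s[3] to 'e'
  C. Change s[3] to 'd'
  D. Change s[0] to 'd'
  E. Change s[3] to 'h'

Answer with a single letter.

Option A: s[2]='a'->'h', delta=(8-1)*3^1 mod 101 = 21, hash=85+21 mod 101 = 5
Option B: s[3]='j'->'e', delta=(5-10)*3^0 mod 101 = 96, hash=85+96 mod 101 = 80 <-- target
Option C: s[3]='j'->'d', delta=(4-10)*3^0 mod 101 = 95, hash=85+95 mod 101 = 79
Option D: s[0]='a'->'d', delta=(4-1)*3^3 mod 101 = 81, hash=85+81 mod 101 = 65
Option E: s[3]='j'->'h', delta=(8-10)*3^0 mod 101 = 99, hash=85+99 mod 101 = 83

Answer: B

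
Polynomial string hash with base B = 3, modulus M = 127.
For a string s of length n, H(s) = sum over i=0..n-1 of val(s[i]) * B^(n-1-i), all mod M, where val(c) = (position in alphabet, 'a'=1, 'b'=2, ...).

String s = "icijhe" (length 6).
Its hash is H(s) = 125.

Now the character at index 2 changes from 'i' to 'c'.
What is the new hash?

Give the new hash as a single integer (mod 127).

val('i') = 9, val('c') = 3
Position k = 2, exponent = n-1-k = 3
B^3 mod M = 3^3 mod 127 = 27
Delta = (3 - 9) * 27 mod 127 = 92
New hash = (125 + 92) mod 127 = 90

Answer: 90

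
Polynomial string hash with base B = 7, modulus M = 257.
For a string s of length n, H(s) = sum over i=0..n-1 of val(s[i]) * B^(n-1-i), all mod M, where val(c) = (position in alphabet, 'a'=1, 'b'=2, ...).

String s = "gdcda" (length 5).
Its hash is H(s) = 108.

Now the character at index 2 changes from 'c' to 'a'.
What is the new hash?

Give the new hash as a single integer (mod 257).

Answer: 10

Derivation:
val('c') = 3, val('a') = 1
Position k = 2, exponent = n-1-k = 2
B^2 mod M = 7^2 mod 257 = 49
Delta = (1 - 3) * 49 mod 257 = 159
New hash = (108 + 159) mod 257 = 10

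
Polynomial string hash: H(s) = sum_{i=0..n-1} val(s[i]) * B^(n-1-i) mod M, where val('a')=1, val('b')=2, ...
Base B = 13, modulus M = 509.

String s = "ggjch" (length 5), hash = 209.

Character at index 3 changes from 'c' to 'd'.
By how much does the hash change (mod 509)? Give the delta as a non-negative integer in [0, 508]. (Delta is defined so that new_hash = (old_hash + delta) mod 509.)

Delta formula: (val(new) - val(old)) * B^(n-1-k) mod M
  val('d') - val('c') = 4 - 3 = 1
  B^(n-1-k) = 13^1 mod 509 = 13
  Delta = 1 * 13 mod 509 = 13

Answer: 13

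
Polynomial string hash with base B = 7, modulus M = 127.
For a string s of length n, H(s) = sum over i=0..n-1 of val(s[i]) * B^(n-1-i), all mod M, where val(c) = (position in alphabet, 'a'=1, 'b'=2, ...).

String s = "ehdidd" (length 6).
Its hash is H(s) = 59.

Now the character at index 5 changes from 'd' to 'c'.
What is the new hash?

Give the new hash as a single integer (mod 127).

val('d') = 4, val('c') = 3
Position k = 5, exponent = n-1-k = 0
B^0 mod M = 7^0 mod 127 = 1
Delta = (3 - 4) * 1 mod 127 = 126
New hash = (59 + 126) mod 127 = 58

Answer: 58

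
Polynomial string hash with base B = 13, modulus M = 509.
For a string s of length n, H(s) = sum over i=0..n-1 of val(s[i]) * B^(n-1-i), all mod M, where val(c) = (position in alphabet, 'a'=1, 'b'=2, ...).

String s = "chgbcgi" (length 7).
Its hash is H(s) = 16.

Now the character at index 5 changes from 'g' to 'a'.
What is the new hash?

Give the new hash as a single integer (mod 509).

val('g') = 7, val('a') = 1
Position k = 5, exponent = n-1-k = 1
B^1 mod M = 13^1 mod 509 = 13
Delta = (1 - 7) * 13 mod 509 = 431
New hash = (16 + 431) mod 509 = 447

Answer: 447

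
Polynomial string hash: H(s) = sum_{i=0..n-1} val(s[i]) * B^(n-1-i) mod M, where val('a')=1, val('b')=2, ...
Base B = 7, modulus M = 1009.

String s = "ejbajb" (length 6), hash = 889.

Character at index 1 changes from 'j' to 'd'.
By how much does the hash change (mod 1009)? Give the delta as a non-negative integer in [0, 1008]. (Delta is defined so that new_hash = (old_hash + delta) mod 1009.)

Delta formula: (val(new) - val(old)) * B^(n-1-k) mod M
  val('d') - val('j') = 4 - 10 = -6
  B^(n-1-k) = 7^4 mod 1009 = 383
  Delta = -6 * 383 mod 1009 = 729

Answer: 729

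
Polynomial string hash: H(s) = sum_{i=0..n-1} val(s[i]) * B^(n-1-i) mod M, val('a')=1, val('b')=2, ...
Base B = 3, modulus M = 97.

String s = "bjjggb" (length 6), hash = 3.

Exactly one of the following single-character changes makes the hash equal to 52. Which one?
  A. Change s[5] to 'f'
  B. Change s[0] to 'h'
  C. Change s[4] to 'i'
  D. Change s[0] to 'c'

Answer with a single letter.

Option A: s[5]='b'->'f', delta=(6-2)*3^0 mod 97 = 4, hash=3+4 mod 97 = 7
Option B: s[0]='b'->'h', delta=(8-2)*3^5 mod 97 = 3, hash=3+3 mod 97 = 6
Option C: s[4]='g'->'i', delta=(9-7)*3^1 mod 97 = 6, hash=3+6 mod 97 = 9
Option D: s[0]='b'->'c', delta=(3-2)*3^5 mod 97 = 49, hash=3+49 mod 97 = 52 <-- target

Answer: D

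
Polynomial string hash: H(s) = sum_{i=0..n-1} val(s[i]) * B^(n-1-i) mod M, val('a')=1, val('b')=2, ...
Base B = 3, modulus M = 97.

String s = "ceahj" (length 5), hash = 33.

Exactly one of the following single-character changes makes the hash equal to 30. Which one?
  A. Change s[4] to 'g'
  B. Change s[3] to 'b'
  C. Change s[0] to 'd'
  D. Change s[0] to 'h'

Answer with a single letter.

Answer: A

Derivation:
Option A: s[4]='j'->'g', delta=(7-10)*3^0 mod 97 = 94, hash=33+94 mod 97 = 30 <-- target
Option B: s[3]='h'->'b', delta=(2-8)*3^1 mod 97 = 79, hash=33+79 mod 97 = 15
Option C: s[0]='c'->'d', delta=(4-3)*3^4 mod 97 = 81, hash=33+81 mod 97 = 17
Option D: s[0]='c'->'h', delta=(8-3)*3^4 mod 97 = 17, hash=33+17 mod 97 = 50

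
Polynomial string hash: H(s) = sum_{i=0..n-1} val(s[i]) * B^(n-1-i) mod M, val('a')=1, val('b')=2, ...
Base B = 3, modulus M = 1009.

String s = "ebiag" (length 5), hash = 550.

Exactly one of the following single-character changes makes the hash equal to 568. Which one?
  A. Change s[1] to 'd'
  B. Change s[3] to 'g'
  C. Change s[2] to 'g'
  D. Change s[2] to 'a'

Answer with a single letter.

Option A: s[1]='b'->'d', delta=(4-2)*3^3 mod 1009 = 54, hash=550+54 mod 1009 = 604
Option B: s[3]='a'->'g', delta=(7-1)*3^1 mod 1009 = 18, hash=550+18 mod 1009 = 568 <-- target
Option C: s[2]='i'->'g', delta=(7-9)*3^2 mod 1009 = 991, hash=550+991 mod 1009 = 532
Option D: s[2]='i'->'a', delta=(1-9)*3^2 mod 1009 = 937, hash=550+937 mod 1009 = 478

Answer: B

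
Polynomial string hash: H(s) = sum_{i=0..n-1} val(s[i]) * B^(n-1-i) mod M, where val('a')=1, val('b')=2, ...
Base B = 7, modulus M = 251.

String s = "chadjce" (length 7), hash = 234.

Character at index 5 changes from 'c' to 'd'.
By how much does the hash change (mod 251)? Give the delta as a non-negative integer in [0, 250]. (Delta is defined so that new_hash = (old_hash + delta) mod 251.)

Delta formula: (val(new) - val(old)) * B^(n-1-k) mod M
  val('d') - val('c') = 4 - 3 = 1
  B^(n-1-k) = 7^1 mod 251 = 7
  Delta = 1 * 7 mod 251 = 7

Answer: 7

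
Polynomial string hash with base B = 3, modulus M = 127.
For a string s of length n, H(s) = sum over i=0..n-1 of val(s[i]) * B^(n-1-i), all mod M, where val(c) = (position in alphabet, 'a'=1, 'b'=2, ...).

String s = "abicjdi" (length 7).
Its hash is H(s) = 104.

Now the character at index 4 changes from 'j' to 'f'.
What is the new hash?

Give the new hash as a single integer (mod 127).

val('j') = 10, val('f') = 6
Position k = 4, exponent = n-1-k = 2
B^2 mod M = 3^2 mod 127 = 9
Delta = (6 - 10) * 9 mod 127 = 91
New hash = (104 + 91) mod 127 = 68

Answer: 68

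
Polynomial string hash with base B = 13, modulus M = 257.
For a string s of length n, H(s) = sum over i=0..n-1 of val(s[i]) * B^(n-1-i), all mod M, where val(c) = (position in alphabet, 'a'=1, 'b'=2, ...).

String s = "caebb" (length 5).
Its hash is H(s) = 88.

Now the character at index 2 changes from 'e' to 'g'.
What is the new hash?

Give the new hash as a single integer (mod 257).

Answer: 169

Derivation:
val('e') = 5, val('g') = 7
Position k = 2, exponent = n-1-k = 2
B^2 mod M = 13^2 mod 257 = 169
Delta = (7 - 5) * 169 mod 257 = 81
New hash = (88 + 81) mod 257 = 169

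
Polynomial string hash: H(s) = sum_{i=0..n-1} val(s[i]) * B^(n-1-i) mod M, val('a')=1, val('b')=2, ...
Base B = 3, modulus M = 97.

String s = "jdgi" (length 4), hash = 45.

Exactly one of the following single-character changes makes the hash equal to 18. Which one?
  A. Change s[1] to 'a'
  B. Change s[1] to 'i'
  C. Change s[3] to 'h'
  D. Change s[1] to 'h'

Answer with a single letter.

Option A: s[1]='d'->'a', delta=(1-4)*3^2 mod 97 = 70, hash=45+70 mod 97 = 18 <-- target
Option B: s[1]='d'->'i', delta=(9-4)*3^2 mod 97 = 45, hash=45+45 mod 97 = 90
Option C: s[3]='i'->'h', delta=(8-9)*3^0 mod 97 = 96, hash=45+96 mod 97 = 44
Option D: s[1]='d'->'h', delta=(8-4)*3^2 mod 97 = 36, hash=45+36 mod 97 = 81

Answer: A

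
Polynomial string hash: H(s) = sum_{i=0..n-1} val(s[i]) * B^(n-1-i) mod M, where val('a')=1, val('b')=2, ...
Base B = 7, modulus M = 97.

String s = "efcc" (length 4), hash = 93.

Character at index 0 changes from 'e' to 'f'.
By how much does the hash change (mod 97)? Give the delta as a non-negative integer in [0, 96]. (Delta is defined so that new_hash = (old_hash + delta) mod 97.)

Delta formula: (val(new) - val(old)) * B^(n-1-k) mod M
  val('f') - val('e') = 6 - 5 = 1
  B^(n-1-k) = 7^3 mod 97 = 52
  Delta = 1 * 52 mod 97 = 52

Answer: 52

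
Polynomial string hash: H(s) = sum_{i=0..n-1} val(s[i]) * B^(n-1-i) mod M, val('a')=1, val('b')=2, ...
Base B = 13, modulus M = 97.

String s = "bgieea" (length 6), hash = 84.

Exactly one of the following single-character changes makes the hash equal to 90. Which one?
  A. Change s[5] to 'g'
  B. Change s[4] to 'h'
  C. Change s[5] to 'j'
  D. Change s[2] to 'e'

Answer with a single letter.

Answer: A

Derivation:
Option A: s[5]='a'->'g', delta=(7-1)*13^0 mod 97 = 6, hash=84+6 mod 97 = 90 <-- target
Option B: s[4]='e'->'h', delta=(8-5)*13^1 mod 97 = 39, hash=84+39 mod 97 = 26
Option C: s[5]='a'->'j', delta=(10-1)*13^0 mod 97 = 9, hash=84+9 mod 97 = 93
Option D: s[2]='i'->'e', delta=(5-9)*13^3 mod 97 = 39, hash=84+39 mod 97 = 26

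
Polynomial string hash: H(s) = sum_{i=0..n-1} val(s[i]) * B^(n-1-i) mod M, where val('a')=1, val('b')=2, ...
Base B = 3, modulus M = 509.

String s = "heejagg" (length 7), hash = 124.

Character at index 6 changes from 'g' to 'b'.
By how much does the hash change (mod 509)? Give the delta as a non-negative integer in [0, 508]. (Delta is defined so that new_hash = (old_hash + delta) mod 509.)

Answer: 504

Derivation:
Delta formula: (val(new) - val(old)) * B^(n-1-k) mod M
  val('b') - val('g') = 2 - 7 = -5
  B^(n-1-k) = 3^0 mod 509 = 1
  Delta = -5 * 1 mod 509 = 504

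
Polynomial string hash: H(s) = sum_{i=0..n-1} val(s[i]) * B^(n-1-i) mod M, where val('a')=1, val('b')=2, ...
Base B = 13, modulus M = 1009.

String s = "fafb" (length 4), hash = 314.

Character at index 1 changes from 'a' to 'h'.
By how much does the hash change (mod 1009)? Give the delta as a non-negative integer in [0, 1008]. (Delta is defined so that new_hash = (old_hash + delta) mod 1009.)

Delta formula: (val(new) - val(old)) * B^(n-1-k) mod M
  val('h') - val('a') = 8 - 1 = 7
  B^(n-1-k) = 13^2 mod 1009 = 169
  Delta = 7 * 169 mod 1009 = 174

Answer: 174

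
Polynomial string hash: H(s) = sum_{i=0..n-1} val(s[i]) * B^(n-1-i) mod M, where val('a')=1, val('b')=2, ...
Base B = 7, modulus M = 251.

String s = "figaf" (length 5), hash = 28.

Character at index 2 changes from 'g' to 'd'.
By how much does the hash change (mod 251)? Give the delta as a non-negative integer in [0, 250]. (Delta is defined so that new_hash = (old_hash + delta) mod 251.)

Answer: 104

Derivation:
Delta formula: (val(new) - val(old)) * B^(n-1-k) mod M
  val('d') - val('g') = 4 - 7 = -3
  B^(n-1-k) = 7^2 mod 251 = 49
  Delta = -3 * 49 mod 251 = 104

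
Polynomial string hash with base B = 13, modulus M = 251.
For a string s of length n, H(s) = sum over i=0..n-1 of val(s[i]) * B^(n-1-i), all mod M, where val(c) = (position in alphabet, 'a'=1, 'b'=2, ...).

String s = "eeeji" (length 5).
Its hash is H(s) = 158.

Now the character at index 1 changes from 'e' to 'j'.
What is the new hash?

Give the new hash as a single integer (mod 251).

val('e') = 5, val('j') = 10
Position k = 1, exponent = n-1-k = 3
B^3 mod M = 13^3 mod 251 = 189
Delta = (10 - 5) * 189 mod 251 = 192
New hash = (158 + 192) mod 251 = 99

Answer: 99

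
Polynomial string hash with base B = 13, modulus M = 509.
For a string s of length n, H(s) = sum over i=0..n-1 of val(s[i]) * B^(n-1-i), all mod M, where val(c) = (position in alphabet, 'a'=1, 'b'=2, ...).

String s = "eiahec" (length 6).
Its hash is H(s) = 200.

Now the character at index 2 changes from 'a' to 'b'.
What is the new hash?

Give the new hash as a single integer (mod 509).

Answer: 361

Derivation:
val('a') = 1, val('b') = 2
Position k = 2, exponent = n-1-k = 3
B^3 mod M = 13^3 mod 509 = 161
Delta = (2 - 1) * 161 mod 509 = 161
New hash = (200 + 161) mod 509 = 361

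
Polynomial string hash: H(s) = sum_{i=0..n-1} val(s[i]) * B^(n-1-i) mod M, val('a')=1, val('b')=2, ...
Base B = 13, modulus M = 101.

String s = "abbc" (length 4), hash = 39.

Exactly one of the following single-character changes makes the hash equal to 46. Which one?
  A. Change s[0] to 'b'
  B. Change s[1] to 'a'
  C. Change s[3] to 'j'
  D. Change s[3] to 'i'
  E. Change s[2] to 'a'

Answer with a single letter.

Answer: C

Derivation:
Option A: s[0]='a'->'b', delta=(2-1)*13^3 mod 101 = 76, hash=39+76 mod 101 = 14
Option B: s[1]='b'->'a', delta=(1-2)*13^2 mod 101 = 33, hash=39+33 mod 101 = 72
Option C: s[3]='c'->'j', delta=(10-3)*13^0 mod 101 = 7, hash=39+7 mod 101 = 46 <-- target
Option D: s[3]='c'->'i', delta=(9-3)*13^0 mod 101 = 6, hash=39+6 mod 101 = 45
Option E: s[2]='b'->'a', delta=(1-2)*13^1 mod 101 = 88, hash=39+88 mod 101 = 26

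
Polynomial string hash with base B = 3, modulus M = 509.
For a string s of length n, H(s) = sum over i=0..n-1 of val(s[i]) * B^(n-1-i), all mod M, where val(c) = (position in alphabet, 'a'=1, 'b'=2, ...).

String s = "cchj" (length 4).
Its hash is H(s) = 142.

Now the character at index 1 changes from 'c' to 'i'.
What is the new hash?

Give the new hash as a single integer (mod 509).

val('c') = 3, val('i') = 9
Position k = 1, exponent = n-1-k = 2
B^2 mod M = 3^2 mod 509 = 9
Delta = (9 - 3) * 9 mod 509 = 54
New hash = (142 + 54) mod 509 = 196

Answer: 196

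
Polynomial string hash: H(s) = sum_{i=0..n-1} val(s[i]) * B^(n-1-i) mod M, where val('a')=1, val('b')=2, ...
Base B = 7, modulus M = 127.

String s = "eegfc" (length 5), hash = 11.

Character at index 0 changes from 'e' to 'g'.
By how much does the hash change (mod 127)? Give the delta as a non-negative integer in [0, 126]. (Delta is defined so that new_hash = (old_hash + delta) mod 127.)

Answer: 103

Derivation:
Delta formula: (val(new) - val(old)) * B^(n-1-k) mod M
  val('g') - val('e') = 7 - 5 = 2
  B^(n-1-k) = 7^4 mod 127 = 115
  Delta = 2 * 115 mod 127 = 103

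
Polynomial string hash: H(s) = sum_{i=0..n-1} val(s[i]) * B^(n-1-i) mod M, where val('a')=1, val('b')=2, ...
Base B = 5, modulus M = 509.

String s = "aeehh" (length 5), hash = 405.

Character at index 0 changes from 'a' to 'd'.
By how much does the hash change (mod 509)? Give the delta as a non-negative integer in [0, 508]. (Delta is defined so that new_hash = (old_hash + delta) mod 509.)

Answer: 348

Derivation:
Delta formula: (val(new) - val(old)) * B^(n-1-k) mod M
  val('d') - val('a') = 4 - 1 = 3
  B^(n-1-k) = 5^4 mod 509 = 116
  Delta = 3 * 116 mod 509 = 348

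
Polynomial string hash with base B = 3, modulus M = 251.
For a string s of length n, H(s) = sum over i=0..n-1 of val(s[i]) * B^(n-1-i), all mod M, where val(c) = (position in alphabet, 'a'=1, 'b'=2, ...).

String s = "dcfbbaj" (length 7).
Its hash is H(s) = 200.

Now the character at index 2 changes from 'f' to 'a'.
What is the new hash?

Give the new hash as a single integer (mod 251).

Answer: 46

Derivation:
val('f') = 6, val('a') = 1
Position k = 2, exponent = n-1-k = 4
B^4 mod M = 3^4 mod 251 = 81
Delta = (1 - 6) * 81 mod 251 = 97
New hash = (200 + 97) mod 251 = 46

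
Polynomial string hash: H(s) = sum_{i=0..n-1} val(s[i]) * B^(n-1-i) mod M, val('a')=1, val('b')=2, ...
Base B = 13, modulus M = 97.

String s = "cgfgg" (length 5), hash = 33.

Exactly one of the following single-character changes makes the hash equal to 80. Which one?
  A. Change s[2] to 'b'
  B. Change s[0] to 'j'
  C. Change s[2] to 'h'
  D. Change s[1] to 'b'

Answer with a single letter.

Option A: s[2]='f'->'b', delta=(2-6)*13^2 mod 97 = 3, hash=33+3 mod 97 = 36
Option B: s[0]='c'->'j', delta=(10-3)*13^4 mod 97 = 10, hash=33+10 mod 97 = 43
Option C: s[2]='f'->'h', delta=(8-6)*13^2 mod 97 = 47, hash=33+47 mod 97 = 80 <-- target
Option D: s[1]='g'->'b', delta=(2-7)*13^3 mod 97 = 73, hash=33+73 mod 97 = 9

Answer: C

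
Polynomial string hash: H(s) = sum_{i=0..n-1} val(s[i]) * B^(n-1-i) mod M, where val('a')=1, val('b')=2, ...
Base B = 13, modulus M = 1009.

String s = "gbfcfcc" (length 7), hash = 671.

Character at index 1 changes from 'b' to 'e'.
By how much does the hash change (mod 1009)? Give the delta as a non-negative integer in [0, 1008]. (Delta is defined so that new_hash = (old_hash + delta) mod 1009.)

Delta formula: (val(new) - val(old)) * B^(n-1-k) mod M
  val('e') - val('b') = 5 - 2 = 3
  B^(n-1-k) = 13^5 mod 1009 = 990
  Delta = 3 * 990 mod 1009 = 952

Answer: 952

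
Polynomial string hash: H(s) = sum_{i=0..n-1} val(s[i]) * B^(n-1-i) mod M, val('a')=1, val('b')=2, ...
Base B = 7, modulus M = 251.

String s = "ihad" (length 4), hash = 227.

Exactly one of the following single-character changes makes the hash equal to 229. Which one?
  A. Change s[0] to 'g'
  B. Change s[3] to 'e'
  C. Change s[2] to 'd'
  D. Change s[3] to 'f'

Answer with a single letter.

Answer: D

Derivation:
Option A: s[0]='i'->'g', delta=(7-9)*7^3 mod 251 = 67, hash=227+67 mod 251 = 43
Option B: s[3]='d'->'e', delta=(5-4)*7^0 mod 251 = 1, hash=227+1 mod 251 = 228
Option C: s[2]='a'->'d', delta=(4-1)*7^1 mod 251 = 21, hash=227+21 mod 251 = 248
Option D: s[3]='d'->'f', delta=(6-4)*7^0 mod 251 = 2, hash=227+2 mod 251 = 229 <-- target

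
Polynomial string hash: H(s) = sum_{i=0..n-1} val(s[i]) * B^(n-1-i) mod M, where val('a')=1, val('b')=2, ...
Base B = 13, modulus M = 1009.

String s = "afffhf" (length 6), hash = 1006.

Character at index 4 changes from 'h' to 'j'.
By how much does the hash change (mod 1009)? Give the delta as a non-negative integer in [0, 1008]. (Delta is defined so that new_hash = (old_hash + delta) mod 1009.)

Answer: 26

Derivation:
Delta formula: (val(new) - val(old)) * B^(n-1-k) mod M
  val('j') - val('h') = 10 - 8 = 2
  B^(n-1-k) = 13^1 mod 1009 = 13
  Delta = 2 * 13 mod 1009 = 26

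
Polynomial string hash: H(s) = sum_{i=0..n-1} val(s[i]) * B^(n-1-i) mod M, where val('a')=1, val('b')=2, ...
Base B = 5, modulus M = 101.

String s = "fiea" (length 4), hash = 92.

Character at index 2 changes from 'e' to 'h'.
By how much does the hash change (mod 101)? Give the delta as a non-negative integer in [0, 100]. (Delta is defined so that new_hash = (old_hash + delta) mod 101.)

Delta formula: (val(new) - val(old)) * B^(n-1-k) mod M
  val('h') - val('e') = 8 - 5 = 3
  B^(n-1-k) = 5^1 mod 101 = 5
  Delta = 3 * 5 mod 101 = 15

Answer: 15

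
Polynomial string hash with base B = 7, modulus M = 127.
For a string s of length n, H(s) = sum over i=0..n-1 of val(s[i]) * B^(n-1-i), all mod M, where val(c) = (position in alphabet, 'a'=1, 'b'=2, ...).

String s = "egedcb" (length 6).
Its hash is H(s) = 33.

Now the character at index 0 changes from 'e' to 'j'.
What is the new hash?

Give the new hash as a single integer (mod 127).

Answer: 121

Derivation:
val('e') = 5, val('j') = 10
Position k = 0, exponent = n-1-k = 5
B^5 mod M = 7^5 mod 127 = 43
Delta = (10 - 5) * 43 mod 127 = 88
New hash = (33 + 88) mod 127 = 121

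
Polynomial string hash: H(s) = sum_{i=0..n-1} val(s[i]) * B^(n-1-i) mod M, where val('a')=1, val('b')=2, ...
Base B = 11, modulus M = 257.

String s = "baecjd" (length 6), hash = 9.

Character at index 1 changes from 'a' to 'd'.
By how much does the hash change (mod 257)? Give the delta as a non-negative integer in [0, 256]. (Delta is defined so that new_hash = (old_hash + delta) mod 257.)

Delta formula: (val(new) - val(old)) * B^(n-1-k) mod M
  val('d') - val('a') = 4 - 1 = 3
  B^(n-1-k) = 11^4 mod 257 = 249
  Delta = 3 * 249 mod 257 = 233

Answer: 233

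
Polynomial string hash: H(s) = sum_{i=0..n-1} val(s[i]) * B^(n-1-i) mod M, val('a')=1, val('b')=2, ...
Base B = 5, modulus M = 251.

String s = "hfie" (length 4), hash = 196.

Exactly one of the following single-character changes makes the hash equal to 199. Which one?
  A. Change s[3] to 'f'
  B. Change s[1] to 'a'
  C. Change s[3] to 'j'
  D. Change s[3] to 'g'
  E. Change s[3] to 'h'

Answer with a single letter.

Option A: s[3]='e'->'f', delta=(6-5)*5^0 mod 251 = 1, hash=196+1 mod 251 = 197
Option B: s[1]='f'->'a', delta=(1-6)*5^2 mod 251 = 126, hash=196+126 mod 251 = 71
Option C: s[3]='e'->'j', delta=(10-5)*5^0 mod 251 = 5, hash=196+5 mod 251 = 201
Option D: s[3]='e'->'g', delta=(7-5)*5^0 mod 251 = 2, hash=196+2 mod 251 = 198
Option E: s[3]='e'->'h', delta=(8-5)*5^0 mod 251 = 3, hash=196+3 mod 251 = 199 <-- target

Answer: E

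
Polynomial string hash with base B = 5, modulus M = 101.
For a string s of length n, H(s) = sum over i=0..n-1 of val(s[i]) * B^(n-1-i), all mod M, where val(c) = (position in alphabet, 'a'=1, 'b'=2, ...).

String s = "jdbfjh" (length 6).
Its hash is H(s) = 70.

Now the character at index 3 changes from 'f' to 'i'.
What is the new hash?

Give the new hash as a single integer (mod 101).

Answer: 44

Derivation:
val('f') = 6, val('i') = 9
Position k = 3, exponent = n-1-k = 2
B^2 mod M = 5^2 mod 101 = 25
Delta = (9 - 6) * 25 mod 101 = 75
New hash = (70 + 75) mod 101 = 44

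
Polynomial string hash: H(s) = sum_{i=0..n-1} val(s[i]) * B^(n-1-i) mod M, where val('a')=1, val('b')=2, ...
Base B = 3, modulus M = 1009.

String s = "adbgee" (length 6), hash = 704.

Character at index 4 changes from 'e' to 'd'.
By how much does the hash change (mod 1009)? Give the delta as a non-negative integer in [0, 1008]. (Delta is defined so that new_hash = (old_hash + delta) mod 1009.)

Answer: 1006

Derivation:
Delta formula: (val(new) - val(old)) * B^(n-1-k) mod M
  val('d') - val('e') = 4 - 5 = -1
  B^(n-1-k) = 3^1 mod 1009 = 3
  Delta = -1 * 3 mod 1009 = 1006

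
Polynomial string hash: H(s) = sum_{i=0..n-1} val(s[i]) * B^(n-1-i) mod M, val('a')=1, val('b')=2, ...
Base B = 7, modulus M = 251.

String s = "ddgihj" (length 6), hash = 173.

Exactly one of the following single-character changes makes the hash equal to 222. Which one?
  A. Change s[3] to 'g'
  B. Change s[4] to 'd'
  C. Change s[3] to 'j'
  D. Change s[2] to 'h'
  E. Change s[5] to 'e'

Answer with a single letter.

Option A: s[3]='i'->'g', delta=(7-9)*7^2 mod 251 = 153, hash=173+153 mod 251 = 75
Option B: s[4]='h'->'d', delta=(4-8)*7^1 mod 251 = 223, hash=173+223 mod 251 = 145
Option C: s[3]='i'->'j', delta=(10-9)*7^2 mod 251 = 49, hash=173+49 mod 251 = 222 <-- target
Option D: s[2]='g'->'h', delta=(8-7)*7^3 mod 251 = 92, hash=173+92 mod 251 = 14
Option E: s[5]='j'->'e', delta=(5-10)*7^0 mod 251 = 246, hash=173+246 mod 251 = 168

Answer: C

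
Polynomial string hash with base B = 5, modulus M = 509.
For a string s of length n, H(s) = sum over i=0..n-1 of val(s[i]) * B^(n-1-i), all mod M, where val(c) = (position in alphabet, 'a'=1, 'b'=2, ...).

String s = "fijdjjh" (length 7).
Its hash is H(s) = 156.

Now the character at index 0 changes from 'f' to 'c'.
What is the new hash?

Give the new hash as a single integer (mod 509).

Answer: 109

Derivation:
val('f') = 6, val('c') = 3
Position k = 0, exponent = n-1-k = 6
B^6 mod M = 5^6 mod 509 = 355
Delta = (3 - 6) * 355 mod 509 = 462
New hash = (156 + 462) mod 509 = 109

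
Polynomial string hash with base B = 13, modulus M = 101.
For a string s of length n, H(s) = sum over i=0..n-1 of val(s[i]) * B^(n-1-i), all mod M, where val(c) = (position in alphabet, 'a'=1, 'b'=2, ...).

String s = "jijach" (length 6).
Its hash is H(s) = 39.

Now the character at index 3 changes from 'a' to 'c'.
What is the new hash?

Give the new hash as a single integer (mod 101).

val('a') = 1, val('c') = 3
Position k = 3, exponent = n-1-k = 2
B^2 mod M = 13^2 mod 101 = 68
Delta = (3 - 1) * 68 mod 101 = 35
New hash = (39 + 35) mod 101 = 74

Answer: 74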